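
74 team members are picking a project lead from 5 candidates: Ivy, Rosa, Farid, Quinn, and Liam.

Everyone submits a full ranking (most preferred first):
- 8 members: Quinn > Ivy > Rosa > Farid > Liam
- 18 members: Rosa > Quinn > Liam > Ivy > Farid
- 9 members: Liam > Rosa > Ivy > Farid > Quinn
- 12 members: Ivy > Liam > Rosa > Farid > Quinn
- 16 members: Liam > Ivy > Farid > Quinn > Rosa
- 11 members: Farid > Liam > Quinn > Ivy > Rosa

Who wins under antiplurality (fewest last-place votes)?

Ivy

Last-place votes: Ivy 0, Rosa 27, Farid 18, Quinn 21, Liam 8.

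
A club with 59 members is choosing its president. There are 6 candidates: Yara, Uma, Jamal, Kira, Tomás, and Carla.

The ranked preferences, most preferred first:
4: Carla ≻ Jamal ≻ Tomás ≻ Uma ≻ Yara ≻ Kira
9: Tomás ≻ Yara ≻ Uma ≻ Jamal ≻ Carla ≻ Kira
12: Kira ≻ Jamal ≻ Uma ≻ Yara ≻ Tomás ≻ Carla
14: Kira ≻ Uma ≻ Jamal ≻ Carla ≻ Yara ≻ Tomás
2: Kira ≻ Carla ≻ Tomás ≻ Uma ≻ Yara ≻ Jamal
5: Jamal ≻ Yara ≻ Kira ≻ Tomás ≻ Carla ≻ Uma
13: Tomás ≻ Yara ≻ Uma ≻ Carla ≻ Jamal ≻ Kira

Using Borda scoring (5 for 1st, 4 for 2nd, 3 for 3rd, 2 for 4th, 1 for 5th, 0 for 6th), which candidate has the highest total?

Yara: 4×1 + 9×4 + 12×2 + 14×1 + 2×1 + 5×4 + 13×4 = 152
Uma: 4×2 + 9×3 + 12×3 + 14×4 + 2×2 + 5×0 + 13×3 = 170
Jamal: 4×4 + 9×2 + 12×4 + 14×3 + 2×0 + 5×5 + 13×1 = 162
Kira: 4×0 + 9×0 + 12×5 + 14×5 + 2×5 + 5×3 + 13×0 = 155
Tomás: 4×3 + 9×5 + 12×1 + 14×0 + 2×3 + 5×2 + 13×5 = 150
Carla: 4×5 + 9×1 + 12×0 + 14×2 + 2×4 + 5×1 + 13×2 = 96

Uma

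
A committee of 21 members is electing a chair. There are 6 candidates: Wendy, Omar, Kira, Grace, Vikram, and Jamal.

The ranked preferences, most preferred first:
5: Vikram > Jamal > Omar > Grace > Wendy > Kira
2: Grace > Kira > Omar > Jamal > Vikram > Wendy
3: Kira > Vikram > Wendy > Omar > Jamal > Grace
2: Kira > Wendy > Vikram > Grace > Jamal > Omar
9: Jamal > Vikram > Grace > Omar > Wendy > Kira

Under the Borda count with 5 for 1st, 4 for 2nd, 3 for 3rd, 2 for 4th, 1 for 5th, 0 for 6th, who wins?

Wendy: 5×1 + 2×0 + 3×3 + 2×4 + 9×1 = 31
Omar: 5×3 + 2×3 + 3×2 + 2×0 + 9×2 = 45
Kira: 5×0 + 2×4 + 3×5 + 2×5 + 9×0 = 33
Grace: 5×2 + 2×5 + 3×0 + 2×2 + 9×3 = 51
Vikram: 5×5 + 2×1 + 3×4 + 2×3 + 9×4 = 81
Jamal: 5×4 + 2×2 + 3×1 + 2×1 + 9×5 = 74

Vikram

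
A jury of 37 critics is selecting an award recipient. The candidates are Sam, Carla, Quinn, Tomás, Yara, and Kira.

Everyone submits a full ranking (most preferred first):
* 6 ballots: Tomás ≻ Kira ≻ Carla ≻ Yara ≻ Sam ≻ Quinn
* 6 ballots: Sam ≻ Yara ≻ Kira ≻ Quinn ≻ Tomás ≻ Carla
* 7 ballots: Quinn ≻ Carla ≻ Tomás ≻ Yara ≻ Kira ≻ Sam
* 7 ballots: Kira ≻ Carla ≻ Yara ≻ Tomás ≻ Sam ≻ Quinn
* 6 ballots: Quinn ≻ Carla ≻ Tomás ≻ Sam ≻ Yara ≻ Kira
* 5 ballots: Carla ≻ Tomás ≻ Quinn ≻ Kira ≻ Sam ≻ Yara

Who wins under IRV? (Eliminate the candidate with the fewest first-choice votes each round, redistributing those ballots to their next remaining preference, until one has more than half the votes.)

Round 1: Sam 6, Carla 5, Quinn 13, Tomás 6, Yara 0, Kira 7. Yara eliminated.
Round 2: Sam 6, Carla 5, Quinn 13, Tomás 6, Kira 7. Carla eliminated.
Round 3: Sam 6, Quinn 13, Tomás 11, Kira 7. Sam eliminated.
Round 4: Quinn 13, Tomás 11, Kira 13. Tomás eliminated.
Round 5: Quinn 18, Kira 19. Kira has a majority (≥19).

Kira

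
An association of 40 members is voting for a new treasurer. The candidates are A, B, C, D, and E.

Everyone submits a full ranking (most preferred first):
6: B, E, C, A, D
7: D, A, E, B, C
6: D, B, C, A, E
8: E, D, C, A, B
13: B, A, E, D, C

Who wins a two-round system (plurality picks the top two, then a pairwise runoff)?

Round 1 first-place votes: A 0, B 19, C 0, D 13, E 8. B and D advance.
Runoff: B is ranked above D on 19 ballots, D above B on 21.

D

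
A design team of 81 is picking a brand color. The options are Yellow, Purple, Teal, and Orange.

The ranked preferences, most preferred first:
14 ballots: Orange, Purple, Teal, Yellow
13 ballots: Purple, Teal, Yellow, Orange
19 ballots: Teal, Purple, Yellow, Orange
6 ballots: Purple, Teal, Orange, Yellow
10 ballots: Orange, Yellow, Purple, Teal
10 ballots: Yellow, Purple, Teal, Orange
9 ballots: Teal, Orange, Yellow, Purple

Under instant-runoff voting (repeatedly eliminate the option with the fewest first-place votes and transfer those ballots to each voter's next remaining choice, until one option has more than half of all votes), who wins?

Purple

Round 1: Yellow 10, Purple 19, Teal 28, Orange 24. Yellow eliminated.
Round 2: Purple 29, Teal 28, Orange 24. Orange eliminated.
Round 3: Purple 53, Teal 28. Purple has a majority (≥41).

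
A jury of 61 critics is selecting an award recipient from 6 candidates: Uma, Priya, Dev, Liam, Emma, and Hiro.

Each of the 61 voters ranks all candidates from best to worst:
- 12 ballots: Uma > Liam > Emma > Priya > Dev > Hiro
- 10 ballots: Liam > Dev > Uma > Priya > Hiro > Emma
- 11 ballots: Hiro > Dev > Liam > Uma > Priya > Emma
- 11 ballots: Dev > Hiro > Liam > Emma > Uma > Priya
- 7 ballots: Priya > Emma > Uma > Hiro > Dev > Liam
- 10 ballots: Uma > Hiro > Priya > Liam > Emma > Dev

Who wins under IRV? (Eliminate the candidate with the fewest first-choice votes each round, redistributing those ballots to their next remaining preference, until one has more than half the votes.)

Dev

Round 1: Uma 22, Priya 7, Dev 11, Liam 10, Emma 0, Hiro 11. Emma eliminated.
Round 2: Uma 22, Priya 7, Dev 11, Liam 10, Hiro 11. Priya eliminated.
Round 3: Uma 29, Dev 11, Liam 10, Hiro 11. Liam eliminated.
Round 4: Uma 29, Dev 21, Hiro 11. Hiro eliminated.
Round 5: Uma 29, Dev 32. Dev has a majority (≥31).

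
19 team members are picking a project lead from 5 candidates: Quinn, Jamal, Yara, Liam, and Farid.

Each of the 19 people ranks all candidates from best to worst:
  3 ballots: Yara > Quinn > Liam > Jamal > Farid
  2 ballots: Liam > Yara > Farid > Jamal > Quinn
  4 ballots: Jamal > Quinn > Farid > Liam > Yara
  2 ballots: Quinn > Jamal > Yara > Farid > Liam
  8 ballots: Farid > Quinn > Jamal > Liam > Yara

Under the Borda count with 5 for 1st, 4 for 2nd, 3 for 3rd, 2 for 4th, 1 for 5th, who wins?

Quinn: 3×4 + 2×1 + 4×4 + 2×5 + 8×4 = 72
Jamal: 3×2 + 2×2 + 4×5 + 2×4 + 8×3 = 62
Yara: 3×5 + 2×4 + 4×1 + 2×3 + 8×1 = 41
Liam: 3×3 + 2×5 + 4×2 + 2×1 + 8×2 = 45
Farid: 3×1 + 2×3 + 4×3 + 2×2 + 8×5 = 65

Quinn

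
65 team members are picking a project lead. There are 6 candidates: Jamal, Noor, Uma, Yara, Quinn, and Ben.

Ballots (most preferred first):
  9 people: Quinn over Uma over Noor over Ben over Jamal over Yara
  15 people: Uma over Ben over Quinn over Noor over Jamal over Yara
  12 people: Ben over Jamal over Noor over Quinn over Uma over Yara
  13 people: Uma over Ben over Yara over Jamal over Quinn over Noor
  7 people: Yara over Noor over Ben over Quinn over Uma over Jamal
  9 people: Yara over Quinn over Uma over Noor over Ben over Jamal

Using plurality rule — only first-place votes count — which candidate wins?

First-place votes: Jamal 0, Noor 0, Uma 28, Yara 16, Quinn 9, Ben 12.

Uma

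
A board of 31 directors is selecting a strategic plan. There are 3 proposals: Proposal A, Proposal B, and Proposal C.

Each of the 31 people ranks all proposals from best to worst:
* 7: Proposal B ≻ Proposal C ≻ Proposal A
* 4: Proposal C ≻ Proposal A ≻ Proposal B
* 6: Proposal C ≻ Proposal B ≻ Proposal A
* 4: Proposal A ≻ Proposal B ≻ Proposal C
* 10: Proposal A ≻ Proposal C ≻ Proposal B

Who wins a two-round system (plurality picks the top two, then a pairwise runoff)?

Proposal C

Round 1 first-place votes: Proposal A 14, Proposal B 7, Proposal C 10. Proposal A and Proposal C advance.
Runoff: Proposal A is ranked above Proposal C on 14 ballots, Proposal C above Proposal A on 17.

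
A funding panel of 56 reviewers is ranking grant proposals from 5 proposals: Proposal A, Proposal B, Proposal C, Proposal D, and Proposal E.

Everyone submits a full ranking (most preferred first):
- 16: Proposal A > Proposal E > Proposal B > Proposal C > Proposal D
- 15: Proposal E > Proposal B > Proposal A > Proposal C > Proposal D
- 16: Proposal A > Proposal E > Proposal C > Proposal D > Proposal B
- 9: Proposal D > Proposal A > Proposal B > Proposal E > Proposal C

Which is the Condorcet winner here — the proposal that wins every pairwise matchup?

Proposal A vs Proposal B: 41–15
Proposal A vs Proposal C: 56–0
Proposal A vs Proposal D: 47–9
Proposal A vs Proposal E: 41–15
Proposal A beats every other proposal.

Proposal A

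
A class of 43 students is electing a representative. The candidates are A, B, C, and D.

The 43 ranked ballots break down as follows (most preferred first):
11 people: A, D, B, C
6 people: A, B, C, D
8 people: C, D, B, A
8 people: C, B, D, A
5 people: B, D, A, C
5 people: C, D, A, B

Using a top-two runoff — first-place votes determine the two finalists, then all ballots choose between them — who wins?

A

Round 1 first-place votes: A 17, B 5, C 21, D 0. C and A advance.
Runoff: C is ranked above A on 21 ballots, A above C on 22.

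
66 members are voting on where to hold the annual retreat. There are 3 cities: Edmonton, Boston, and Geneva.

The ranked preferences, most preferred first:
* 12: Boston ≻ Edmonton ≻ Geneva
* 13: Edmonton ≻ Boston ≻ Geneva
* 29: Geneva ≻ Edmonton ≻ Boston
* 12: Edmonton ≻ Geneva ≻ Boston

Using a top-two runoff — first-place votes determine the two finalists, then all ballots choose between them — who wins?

Edmonton

Round 1 first-place votes: Edmonton 25, Boston 12, Geneva 29. Geneva and Edmonton advance.
Runoff: Geneva is ranked above Edmonton on 29 ballots, Edmonton above Geneva on 37.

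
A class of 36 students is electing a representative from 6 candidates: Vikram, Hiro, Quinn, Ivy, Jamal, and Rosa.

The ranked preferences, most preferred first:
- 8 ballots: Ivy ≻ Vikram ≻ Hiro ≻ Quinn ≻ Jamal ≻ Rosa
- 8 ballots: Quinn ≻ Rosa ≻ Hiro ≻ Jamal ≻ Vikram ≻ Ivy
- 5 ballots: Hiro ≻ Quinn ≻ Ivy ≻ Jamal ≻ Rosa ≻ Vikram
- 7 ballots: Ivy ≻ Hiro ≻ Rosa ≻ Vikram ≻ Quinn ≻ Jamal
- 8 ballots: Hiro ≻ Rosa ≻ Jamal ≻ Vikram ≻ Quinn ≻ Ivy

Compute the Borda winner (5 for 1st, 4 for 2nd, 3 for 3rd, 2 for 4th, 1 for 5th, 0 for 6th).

Hiro

Vikram: 8×4 + 8×1 + 5×0 + 7×2 + 8×2 = 70
Hiro: 8×3 + 8×3 + 5×5 + 7×4 + 8×5 = 141
Quinn: 8×2 + 8×5 + 5×4 + 7×1 + 8×1 = 91
Ivy: 8×5 + 8×0 + 5×3 + 7×5 + 8×0 = 90
Jamal: 8×1 + 8×2 + 5×2 + 7×0 + 8×3 = 58
Rosa: 8×0 + 8×4 + 5×1 + 7×3 + 8×4 = 90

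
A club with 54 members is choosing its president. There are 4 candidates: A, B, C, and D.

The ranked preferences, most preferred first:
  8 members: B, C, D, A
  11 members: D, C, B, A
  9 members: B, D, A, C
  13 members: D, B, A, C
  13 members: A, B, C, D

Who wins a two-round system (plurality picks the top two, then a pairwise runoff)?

Round 1 first-place votes: A 13, B 17, C 0, D 24. D and B advance.
Runoff: D is ranked above B on 24 ballots, B above D on 30.

B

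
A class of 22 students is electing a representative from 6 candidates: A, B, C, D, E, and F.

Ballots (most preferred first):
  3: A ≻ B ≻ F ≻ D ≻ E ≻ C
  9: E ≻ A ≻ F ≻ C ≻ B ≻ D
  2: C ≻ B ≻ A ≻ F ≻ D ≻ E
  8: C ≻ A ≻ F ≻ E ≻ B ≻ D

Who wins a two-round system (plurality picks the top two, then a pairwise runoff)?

Round 1 first-place votes: A 3, B 0, C 10, D 0, E 9, F 0. C and E advance.
Runoff: C is ranked above E on 10 ballots, E above C on 12.

E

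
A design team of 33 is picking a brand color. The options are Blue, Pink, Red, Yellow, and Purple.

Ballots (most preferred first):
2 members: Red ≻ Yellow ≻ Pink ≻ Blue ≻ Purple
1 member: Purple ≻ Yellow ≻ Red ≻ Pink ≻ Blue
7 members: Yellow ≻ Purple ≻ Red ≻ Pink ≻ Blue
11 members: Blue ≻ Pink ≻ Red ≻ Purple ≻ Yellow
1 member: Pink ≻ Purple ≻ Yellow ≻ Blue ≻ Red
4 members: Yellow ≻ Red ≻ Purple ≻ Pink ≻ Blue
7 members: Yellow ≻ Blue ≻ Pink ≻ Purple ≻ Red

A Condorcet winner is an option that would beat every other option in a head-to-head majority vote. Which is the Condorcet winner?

Yellow vs Blue: 22–11
Yellow vs Pink: 21–12
Yellow vs Red: 20–13
Yellow vs Purple: 20–13
Yellow beats every other option.

Yellow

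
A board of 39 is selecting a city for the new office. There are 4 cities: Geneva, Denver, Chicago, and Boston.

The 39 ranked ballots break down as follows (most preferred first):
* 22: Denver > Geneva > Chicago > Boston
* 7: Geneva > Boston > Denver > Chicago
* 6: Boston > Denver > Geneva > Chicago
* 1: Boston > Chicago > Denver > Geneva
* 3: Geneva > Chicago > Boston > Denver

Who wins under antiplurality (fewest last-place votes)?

Geneva

Last-place votes: Geneva 1, Denver 3, Chicago 13, Boston 22.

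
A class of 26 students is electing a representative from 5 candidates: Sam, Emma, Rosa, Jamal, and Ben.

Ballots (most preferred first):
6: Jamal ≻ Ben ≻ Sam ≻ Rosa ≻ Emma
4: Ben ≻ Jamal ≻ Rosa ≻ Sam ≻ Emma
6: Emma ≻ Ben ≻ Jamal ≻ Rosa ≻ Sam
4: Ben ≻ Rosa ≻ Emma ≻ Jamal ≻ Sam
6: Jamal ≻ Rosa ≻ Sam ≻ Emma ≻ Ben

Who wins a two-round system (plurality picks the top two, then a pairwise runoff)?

Ben

Round 1 first-place votes: Sam 0, Emma 6, Rosa 0, Jamal 12, Ben 8. Jamal and Ben advance.
Runoff: Jamal is ranked above Ben on 12 ballots, Ben above Jamal on 14.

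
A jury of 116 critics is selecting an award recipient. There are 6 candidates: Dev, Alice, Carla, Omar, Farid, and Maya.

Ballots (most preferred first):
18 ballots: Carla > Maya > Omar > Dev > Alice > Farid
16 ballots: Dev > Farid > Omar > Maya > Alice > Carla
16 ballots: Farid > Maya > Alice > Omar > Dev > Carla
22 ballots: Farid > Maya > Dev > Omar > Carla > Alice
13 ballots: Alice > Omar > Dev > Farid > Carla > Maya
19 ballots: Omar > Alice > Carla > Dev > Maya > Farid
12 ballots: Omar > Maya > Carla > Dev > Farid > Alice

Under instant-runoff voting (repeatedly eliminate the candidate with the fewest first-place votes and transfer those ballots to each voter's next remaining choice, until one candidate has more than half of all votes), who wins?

Round 1: Dev 16, Alice 13, Carla 18, Omar 31, Farid 38, Maya 0. Maya eliminated.
Round 2: Dev 16, Alice 13, Carla 18, Omar 31, Farid 38. Alice eliminated.
Round 3: Dev 16, Carla 18, Omar 44, Farid 38. Dev eliminated.
Round 4: Carla 18, Omar 44, Farid 54. Carla eliminated.
Round 5: Omar 62, Farid 54. Omar has a majority (≥59).

Omar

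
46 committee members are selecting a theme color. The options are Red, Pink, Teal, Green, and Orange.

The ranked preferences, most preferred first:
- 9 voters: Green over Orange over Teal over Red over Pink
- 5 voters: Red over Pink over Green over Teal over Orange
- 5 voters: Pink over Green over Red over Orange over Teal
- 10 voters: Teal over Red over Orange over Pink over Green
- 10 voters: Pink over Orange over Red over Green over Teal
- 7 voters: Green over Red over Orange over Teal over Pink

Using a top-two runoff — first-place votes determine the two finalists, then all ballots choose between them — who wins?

Round 1 first-place votes: Red 5, Pink 15, Teal 10, Green 16, Orange 0. Green and Pink advance.
Runoff: Green is ranked above Pink on 16 ballots, Pink above Green on 30.

Pink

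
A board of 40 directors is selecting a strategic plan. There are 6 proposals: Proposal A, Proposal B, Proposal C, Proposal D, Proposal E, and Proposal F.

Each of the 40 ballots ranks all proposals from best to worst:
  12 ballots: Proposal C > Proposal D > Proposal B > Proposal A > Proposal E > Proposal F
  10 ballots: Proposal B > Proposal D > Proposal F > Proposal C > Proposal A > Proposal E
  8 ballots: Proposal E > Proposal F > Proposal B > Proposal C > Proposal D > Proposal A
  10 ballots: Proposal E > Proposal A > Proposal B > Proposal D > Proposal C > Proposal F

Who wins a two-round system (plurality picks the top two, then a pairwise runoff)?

Proposal C

Round 1 first-place votes: Proposal A 0, Proposal B 10, Proposal C 12, Proposal D 0, Proposal E 18, Proposal F 0. Proposal E and Proposal C advance.
Runoff: Proposal E is ranked above Proposal C on 18 ballots, Proposal C above Proposal E on 22.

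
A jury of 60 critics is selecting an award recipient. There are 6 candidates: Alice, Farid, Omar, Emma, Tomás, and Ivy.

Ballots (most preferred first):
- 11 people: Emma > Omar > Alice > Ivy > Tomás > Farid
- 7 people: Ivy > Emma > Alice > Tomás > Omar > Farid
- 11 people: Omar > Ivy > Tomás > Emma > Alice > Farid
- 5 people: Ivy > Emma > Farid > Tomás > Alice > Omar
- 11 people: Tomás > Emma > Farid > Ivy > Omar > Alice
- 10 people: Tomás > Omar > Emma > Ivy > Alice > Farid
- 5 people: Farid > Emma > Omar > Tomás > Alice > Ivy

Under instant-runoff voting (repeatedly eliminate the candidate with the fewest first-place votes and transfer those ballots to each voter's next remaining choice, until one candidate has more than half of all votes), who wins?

Round 1: Alice 0, Farid 5, Omar 11, Emma 11, Tomás 21, Ivy 12. Alice eliminated.
Round 2: Farid 5, Omar 11, Emma 11, Tomás 21, Ivy 12. Farid eliminated.
Round 3: Omar 11, Emma 16, Tomás 21, Ivy 12. Omar eliminated.
Round 4: Emma 16, Tomás 21, Ivy 23. Emma eliminated.
Round 5: Tomás 26, Ivy 34. Ivy has a majority (≥31).

Ivy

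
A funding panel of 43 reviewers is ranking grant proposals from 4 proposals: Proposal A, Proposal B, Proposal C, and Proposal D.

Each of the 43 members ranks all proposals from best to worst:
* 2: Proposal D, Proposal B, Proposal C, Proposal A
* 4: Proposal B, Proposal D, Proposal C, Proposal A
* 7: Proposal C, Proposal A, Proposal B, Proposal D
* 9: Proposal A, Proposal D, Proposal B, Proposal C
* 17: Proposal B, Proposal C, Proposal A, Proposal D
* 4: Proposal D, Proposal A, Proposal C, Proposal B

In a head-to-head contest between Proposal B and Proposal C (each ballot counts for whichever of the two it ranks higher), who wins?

Proposal B is ranked above Proposal C on 32 ballots; Proposal C above Proposal B on 11.

Proposal B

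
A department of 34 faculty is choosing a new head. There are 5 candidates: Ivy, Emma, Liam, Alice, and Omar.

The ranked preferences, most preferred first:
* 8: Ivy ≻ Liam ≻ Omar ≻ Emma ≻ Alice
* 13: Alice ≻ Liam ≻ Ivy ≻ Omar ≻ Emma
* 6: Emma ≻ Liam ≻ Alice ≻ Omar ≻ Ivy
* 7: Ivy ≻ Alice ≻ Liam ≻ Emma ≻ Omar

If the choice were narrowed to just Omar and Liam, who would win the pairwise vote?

Liam

Omar is ranked above Liam on 0 ballots; Liam above Omar on 34.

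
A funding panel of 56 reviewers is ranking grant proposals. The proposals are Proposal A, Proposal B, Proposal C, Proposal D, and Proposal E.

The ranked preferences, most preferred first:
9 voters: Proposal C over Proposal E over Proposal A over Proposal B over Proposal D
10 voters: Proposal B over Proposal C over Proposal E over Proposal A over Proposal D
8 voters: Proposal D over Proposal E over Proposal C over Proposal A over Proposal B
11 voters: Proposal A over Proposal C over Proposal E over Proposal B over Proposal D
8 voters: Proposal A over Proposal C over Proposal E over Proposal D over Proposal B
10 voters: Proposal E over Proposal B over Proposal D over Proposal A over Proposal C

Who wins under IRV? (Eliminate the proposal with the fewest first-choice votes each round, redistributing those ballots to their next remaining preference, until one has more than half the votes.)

Proposal E

Round 1: Proposal A 19, Proposal B 10, Proposal C 9, Proposal D 8, Proposal E 10. Proposal D eliminated.
Round 2: Proposal A 19, Proposal B 10, Proposal C 9, Proposal E 18. Proposal C eliminated.
Round 3: Proposal A 19, Proposal B 10, Proposal E 27. Proposal B eliminated.
Round 4: Proposal A 19, Proposal E 37. Proposal E has a majority (≥29).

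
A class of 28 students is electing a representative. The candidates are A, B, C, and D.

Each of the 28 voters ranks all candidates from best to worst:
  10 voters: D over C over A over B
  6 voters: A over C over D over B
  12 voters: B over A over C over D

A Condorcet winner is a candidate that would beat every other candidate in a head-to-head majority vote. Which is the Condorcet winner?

A vs B: 16–12
A vs C: 18–10
A vs D: 18–10
A beats every other candidate.

A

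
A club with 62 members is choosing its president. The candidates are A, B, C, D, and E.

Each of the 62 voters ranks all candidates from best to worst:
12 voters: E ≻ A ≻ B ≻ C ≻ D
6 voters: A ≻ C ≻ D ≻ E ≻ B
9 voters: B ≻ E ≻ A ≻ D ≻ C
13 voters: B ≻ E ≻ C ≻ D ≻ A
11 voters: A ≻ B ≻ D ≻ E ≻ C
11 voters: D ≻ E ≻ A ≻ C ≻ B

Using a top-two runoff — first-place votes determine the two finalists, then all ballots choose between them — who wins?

A

Round 1 first-place votes: A 17, B 22, C 0, D 11, E 12. B and A advance.
Runoff: B is ranked above A on 22 ballots, A above B on 40.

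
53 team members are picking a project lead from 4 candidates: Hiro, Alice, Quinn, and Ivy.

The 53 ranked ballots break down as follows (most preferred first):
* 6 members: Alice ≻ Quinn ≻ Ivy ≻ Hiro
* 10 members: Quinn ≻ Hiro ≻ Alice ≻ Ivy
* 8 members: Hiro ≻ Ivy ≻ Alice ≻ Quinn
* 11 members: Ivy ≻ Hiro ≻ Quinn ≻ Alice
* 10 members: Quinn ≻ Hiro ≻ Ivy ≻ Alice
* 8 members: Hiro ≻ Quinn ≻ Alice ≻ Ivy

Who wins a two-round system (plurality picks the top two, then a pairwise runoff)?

Hiro

Round 1 first-place votes: Hiro 16, Alice 6, Quinn 20, Ivy 11. Quinn and Hiro advance.
Runoff: Quinn is ranked above Hiro on 26 ballots, Hiro above Quinn on 27.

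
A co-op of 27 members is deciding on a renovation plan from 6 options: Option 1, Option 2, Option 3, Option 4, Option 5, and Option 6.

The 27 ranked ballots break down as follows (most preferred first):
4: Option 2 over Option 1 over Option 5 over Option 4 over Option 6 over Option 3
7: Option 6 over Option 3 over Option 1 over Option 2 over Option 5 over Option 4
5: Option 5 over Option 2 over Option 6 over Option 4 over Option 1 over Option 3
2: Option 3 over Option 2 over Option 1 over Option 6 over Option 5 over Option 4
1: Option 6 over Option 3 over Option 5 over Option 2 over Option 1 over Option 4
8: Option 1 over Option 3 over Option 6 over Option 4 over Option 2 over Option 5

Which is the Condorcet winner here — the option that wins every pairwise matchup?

Option 1 vs Option 2: 15–12
Option 1 vs Option 3: 17–10
Option 1 vs Option 4: 22–5
Option 1 vs Option 5: 21–6
Option 1 vs Option 6: 14–13
Option 1 beats every other option.

Option 1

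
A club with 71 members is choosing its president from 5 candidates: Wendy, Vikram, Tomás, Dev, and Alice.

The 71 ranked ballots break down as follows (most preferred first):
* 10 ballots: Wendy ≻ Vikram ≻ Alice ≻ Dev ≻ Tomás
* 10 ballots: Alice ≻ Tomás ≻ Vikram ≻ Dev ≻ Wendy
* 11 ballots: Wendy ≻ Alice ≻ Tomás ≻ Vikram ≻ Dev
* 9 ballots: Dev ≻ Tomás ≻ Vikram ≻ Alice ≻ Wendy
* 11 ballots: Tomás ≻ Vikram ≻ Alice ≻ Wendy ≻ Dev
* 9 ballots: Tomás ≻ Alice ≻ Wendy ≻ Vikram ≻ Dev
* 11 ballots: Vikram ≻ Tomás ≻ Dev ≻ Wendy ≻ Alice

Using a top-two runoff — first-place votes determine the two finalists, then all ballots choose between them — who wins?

Round 1 first-place votes: Wendy 21, Vikram 11, Tomás 20, Dev 9, Alice 10. Wendy and Tomás advance.
Runoff: Wendy is ranked above Tomás on 21 ballots, Tomás above Wendy on 50.

Tomás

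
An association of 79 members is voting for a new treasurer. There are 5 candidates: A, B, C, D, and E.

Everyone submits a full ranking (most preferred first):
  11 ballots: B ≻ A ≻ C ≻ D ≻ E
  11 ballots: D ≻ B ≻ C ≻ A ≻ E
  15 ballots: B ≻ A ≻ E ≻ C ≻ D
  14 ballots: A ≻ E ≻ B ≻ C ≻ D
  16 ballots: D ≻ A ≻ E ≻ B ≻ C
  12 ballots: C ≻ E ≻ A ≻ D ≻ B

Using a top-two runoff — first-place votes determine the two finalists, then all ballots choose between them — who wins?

B

Round 1 first-place votes: A 14, B 26, C 12, D 27, E 0. D and B advance.
Runoff: D is ranked above B on 39 ballots, B above D on 40.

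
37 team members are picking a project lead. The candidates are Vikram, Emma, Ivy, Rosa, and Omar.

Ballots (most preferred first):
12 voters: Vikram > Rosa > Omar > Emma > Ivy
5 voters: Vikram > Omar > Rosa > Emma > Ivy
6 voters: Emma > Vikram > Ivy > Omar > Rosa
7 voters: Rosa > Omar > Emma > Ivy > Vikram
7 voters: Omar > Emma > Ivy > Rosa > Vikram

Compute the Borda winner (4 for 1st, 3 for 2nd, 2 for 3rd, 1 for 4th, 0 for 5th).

Vikram: 12×4 + 5×4 + 6×3 + 7×0 + 7×0 = 86
Emma: 12×1 + 5×1 + 6×4 + 7×2 + 7×3 = 76
Ivy: 12×0 + 5×0 + 6×2 + 7×1 + 7×2 = 33
Rosa: 12×3 + 5×2 + 6×0 + 7×4 + 7×1 = 81
Omar: 12×2 + 5×3 + 6×1 + 7×3 + 7×4 = 94

Omar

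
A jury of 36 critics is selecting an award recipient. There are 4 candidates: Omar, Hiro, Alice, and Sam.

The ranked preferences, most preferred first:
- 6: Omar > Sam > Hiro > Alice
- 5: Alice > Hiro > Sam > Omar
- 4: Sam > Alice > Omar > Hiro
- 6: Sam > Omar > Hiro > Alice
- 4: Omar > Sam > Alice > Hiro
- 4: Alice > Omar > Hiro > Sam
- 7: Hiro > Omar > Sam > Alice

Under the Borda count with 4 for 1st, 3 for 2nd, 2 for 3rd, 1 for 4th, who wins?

Omar: 6×4 + 5×1 + 4×2 + 6×3 + 4×4 + 4×3 + 7×3 = 104
Hiro: 6×2 + 5×3 + 4×1 + 6×2 + 4×1 + 4×2 + 7×4 = 83
Alice: 6×1 + 5×4 + 4×3 + 6×1 + 4×2 + 4×4 + 7×1 = 75
Sam: 6×3 + 5×2 + 4×4 + 6×4 + 4×3 + 4×1 + 7×2 = 98

Omar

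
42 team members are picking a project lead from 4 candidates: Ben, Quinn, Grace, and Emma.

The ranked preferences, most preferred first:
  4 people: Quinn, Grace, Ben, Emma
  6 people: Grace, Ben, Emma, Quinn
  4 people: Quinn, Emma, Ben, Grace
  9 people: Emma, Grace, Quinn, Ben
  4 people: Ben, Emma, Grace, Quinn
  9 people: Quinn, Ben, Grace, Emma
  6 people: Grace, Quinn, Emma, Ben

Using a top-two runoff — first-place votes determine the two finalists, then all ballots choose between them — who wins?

Round 1 first-place votes: Ben 4, Quinn 17, Grace 12, Emma 9. Quinn and Grace advance.
Runoff: Quinn is ranked above Grace on 17 ballots, Grace above Quinn on 25.

Grace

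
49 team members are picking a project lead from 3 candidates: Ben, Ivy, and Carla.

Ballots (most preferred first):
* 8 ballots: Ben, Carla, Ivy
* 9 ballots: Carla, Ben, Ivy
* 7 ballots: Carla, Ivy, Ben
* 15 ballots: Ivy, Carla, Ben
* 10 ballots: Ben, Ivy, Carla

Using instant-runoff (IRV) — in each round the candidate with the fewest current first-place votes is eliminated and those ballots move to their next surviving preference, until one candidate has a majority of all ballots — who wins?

Round 1: Ben 18, Ivy 15, Carla 16. Ivy eliminated.
Round 2: Ben 18, Carla 31. Carla has a majority (≥25).

Carla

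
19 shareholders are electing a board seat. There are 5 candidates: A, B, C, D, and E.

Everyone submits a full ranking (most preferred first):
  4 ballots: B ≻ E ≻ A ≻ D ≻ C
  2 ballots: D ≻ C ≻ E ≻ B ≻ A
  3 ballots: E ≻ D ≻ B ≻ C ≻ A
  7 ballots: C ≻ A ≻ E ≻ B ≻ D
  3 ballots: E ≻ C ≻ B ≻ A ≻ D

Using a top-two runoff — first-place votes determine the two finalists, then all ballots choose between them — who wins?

Round 1 first-place votes: A 0, B 4, C 7, D 2, E 6. C and E advance.
Runoff: C is ranked above E on 9 ballots, E above C on 10.

E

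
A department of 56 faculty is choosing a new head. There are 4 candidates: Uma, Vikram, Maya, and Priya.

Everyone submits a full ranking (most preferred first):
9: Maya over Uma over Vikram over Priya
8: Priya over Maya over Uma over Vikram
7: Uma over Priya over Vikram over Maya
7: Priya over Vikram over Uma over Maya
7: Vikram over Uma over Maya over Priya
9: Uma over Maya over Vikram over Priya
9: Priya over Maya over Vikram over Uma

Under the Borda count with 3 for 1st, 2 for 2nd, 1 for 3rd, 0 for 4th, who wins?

Uma

Uma: 9×2 + 8×1 + 7×3 + 7×1 + 7×2 + 9×3 + 9×0 = 95
Vikram: 9×1 + 8×0 + 7×1 + 7×2 + 7×3 + 9×1 + 9×1 = 69
Maya: 9×3 + 8×2 + 7×0 + 7×0 + 7×1 + 9×2 + 9×2 = 86
Priya: 9×0 + 8×3 + 7×2 + 7×3 + 7×0 + 9×0 + 9×3 = 86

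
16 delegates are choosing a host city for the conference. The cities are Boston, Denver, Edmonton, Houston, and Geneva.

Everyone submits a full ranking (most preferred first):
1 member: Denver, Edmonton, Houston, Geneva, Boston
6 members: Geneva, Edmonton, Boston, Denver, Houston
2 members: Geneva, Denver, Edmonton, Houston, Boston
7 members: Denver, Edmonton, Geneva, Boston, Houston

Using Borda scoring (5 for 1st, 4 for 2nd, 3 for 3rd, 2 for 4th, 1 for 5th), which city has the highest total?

Geneva

Boston: 1×1 + 6×3 + 2×1 + 7×2 = 35
Denver: 1×5 + 6×2 + 2×4 + 7×5 = 60
Edmonton: 1×4 + 6×4 + 2×3 + 7×4 = 62
Houston: 1×3 + 6×1 + 2×2 + 7×1 = 20
Geneva: 1×2 + 6×5 + 2×5 + 7×3 = 63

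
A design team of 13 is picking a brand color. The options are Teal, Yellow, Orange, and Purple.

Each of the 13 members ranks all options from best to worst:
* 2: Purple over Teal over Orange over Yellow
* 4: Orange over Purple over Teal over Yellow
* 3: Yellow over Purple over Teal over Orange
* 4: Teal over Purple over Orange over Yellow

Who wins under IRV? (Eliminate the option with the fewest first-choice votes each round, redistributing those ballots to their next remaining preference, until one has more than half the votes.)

Round 1: Teal 4, Yellow 3, Orange 4, Purple 2. Purple eliminated.
Round 2: Teal 6, Yellow 3, Orange 4. Yellow eliminated.
Round 3: Teal 9, Orange 4. Teal has a majority (≥7).

Teal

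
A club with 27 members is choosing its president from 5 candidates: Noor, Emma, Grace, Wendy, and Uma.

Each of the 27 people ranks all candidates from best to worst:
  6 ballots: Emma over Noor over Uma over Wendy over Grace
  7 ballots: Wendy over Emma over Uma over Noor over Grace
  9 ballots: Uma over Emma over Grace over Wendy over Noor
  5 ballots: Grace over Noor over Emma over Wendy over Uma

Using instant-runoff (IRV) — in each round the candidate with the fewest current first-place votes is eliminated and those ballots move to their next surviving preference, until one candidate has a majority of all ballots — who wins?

Emma

Round 1: Noor 0, Emma 6, Grace 5, Wendy 7, Uma 9. Noor eliminated.
Round 2: Emma 6, Grace 5, Wendy 7, Uma 9. Grace eliminated.
Round 3: Emma 11, Wendy 7, Uma 9. Wendy eliminated.
Round 4: Emma 18, Uma 9. Emma has a majority (≥14).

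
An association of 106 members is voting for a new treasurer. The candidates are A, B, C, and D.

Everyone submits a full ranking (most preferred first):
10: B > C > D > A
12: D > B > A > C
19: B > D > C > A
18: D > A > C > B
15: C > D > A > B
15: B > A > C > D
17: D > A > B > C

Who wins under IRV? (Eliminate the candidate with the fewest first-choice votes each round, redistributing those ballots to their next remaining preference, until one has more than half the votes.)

Round 1: A 0, B 44, C 15, D 47. A eliminated.
Round 2: B 44, C 15, D 47. C eliminated.
Round 3: B 44, D 62. D has a majority (≥54).

D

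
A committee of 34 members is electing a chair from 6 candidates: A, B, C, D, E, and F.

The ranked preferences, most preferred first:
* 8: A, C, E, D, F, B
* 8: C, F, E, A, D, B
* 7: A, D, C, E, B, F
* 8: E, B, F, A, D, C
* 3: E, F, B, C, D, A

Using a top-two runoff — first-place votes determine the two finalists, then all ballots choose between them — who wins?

E

Round 1 first-place votes: A 15, B 0, C 8, D 0, E 11, F 0. A and E advance.
Runoff: A is ranked above E on 15 ballots, E above A on 19.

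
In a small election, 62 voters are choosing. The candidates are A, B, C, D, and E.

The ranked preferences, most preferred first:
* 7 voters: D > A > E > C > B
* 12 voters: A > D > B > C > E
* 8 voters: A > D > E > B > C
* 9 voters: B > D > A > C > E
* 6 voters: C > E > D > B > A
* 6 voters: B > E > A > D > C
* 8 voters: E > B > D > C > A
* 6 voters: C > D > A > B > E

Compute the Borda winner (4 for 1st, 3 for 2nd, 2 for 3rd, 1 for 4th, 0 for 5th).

D

A: 7×3 + 12×4 + 8×4 + 9×2 + 6×0 + 6×2 + 8×0 + 6×2 = 143
B: 7×0 + 12×2 + 8×1 + 9×4 + 6×1 + 6×4 + 8×3 + 6×1 = 128
C: 7×1 + 12×1 + 8×0 + 9×1 + 6×4 + 6×0 + 8×1 + 6×4 = 84
D: 7×4 + 12×3 + 8×3 + 9×3 + 6×2 + 6×1 + 8×2 + 6×3 = 167
E: 7×2 + 12×0 + 8×2 + 9×0 + 6×3 + 6×3 + 8×4 + 6×0 = 98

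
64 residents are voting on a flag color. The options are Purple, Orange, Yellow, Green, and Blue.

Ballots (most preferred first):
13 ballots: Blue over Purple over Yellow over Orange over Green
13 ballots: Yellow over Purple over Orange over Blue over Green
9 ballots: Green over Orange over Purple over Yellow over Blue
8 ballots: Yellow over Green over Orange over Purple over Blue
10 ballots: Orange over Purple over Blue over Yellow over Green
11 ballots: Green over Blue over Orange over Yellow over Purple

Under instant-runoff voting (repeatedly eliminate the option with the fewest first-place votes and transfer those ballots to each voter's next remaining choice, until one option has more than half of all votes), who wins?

Round 1: Purple 0, Orange 10, Yellow 21, Green 20, Blue 13. Purple eliminated.
Round 2: Orange 10, Yellow 21, Green 20, Blue 13. Orange eliminated.
Round 3: Yellow 21, Green 20, Blue 23. Green eliminated.
Round 4: Yellow 30, Blue 34. Blue has a majority (≥33).

Blue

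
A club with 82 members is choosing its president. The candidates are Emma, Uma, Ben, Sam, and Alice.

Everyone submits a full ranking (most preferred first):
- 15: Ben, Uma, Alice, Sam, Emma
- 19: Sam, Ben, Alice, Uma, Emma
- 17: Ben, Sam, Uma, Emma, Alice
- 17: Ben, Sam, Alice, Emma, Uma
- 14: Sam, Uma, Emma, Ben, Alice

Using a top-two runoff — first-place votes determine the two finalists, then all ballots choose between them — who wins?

Ben

Round 1 first-place votes: Emma 0, Uma 0, Ben 49, Sam 33, Alice 0. Ben and Sam advance.
Runoff: Ben is ranked above Sam on 49 ballots, Sam above Ben on 33.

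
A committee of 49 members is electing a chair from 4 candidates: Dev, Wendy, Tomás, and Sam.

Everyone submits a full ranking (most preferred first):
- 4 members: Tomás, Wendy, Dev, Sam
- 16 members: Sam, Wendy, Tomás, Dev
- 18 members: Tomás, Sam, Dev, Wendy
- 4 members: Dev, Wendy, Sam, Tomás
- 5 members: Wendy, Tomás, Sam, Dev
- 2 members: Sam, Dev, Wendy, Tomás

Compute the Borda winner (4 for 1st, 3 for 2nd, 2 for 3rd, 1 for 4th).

Dev: 4×2 + 16×1 + 18×2 + 4×4 + 5×1 + 2×3 = 87
Wendy: 4×3 + 16×3 + 18×1 + 4×3 + 5×4 + 2×2 = 114
Tomás: 4×4 + 16×2 + 18×4 + 4×1 + 5×3 + 2×1 = 141
Sam: 4×1 + 16×4 + 18×3 + 4×2 + 5×2 + 2×4 = 148

Sam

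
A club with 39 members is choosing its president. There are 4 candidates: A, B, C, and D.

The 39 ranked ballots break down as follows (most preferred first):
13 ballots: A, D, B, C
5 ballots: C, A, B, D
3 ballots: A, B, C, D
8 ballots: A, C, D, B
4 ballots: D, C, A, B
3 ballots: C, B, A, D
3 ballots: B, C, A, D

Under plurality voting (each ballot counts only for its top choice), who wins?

First-place votes: A 24, B 3, C 8, D 4.

A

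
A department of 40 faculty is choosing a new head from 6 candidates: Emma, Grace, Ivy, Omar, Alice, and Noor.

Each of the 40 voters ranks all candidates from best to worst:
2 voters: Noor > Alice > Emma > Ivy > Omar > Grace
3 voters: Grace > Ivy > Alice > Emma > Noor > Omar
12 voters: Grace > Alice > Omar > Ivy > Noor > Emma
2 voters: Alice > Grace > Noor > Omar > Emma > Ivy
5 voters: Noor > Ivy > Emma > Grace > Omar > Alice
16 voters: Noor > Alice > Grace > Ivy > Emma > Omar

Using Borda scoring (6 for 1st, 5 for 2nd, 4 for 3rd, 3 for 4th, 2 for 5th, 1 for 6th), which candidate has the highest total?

Grace

Emma: 2×4 + 3×3 + 12×1 + 2×2 + 5×4 + 16×2 = 85
Grace: 2×1 + 3×6 + 12×6 + 2×5 + 5×3 + 16×4 = 181
Ivy: 2×3 + 3×5 + 12×3 + 2×1 + 5×5 + 16×3 = 132
Omar: 2×2 + 3×1 + 12×4 + 2×3 + 5×2 + 16×1 = 87
Alice: 2×5 + 3×4 + 12×5 + 2×6 + 5×1 + 16×5 = 179
Noor: 2×6 + 3×2 + 12×2 + 2×4 + 5×6 + 16×6 = 176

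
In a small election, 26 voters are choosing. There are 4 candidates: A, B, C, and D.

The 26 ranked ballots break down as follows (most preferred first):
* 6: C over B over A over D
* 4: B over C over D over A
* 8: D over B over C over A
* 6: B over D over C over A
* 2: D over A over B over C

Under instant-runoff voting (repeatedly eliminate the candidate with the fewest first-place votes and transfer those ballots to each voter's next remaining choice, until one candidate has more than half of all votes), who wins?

B

Round 1: A 0, B 10, C 6, D 10. A eliminated.
Round 2: B 10, C 6, D 10. C eliminated.
Round 3: B 16, D 10. B has a majority (≥14).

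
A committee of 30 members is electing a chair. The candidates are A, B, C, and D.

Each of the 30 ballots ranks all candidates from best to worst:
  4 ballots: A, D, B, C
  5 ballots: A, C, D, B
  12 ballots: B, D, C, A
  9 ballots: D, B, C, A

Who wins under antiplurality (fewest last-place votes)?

D

Last-place votes: A 21, B 5, C 4, D 0.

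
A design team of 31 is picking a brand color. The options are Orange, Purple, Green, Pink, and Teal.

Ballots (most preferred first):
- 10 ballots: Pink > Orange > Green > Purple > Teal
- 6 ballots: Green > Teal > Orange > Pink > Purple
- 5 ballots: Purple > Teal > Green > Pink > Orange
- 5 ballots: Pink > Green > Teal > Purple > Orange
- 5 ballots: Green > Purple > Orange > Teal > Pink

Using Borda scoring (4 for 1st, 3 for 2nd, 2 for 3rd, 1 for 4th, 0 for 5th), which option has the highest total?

Orange: 10×3 + 6×2 + 5×0 + 5×0 + 5×2 = 52
Purple: 10×1 + 6×0 + 5×4 + 5×1 + 5×3 = 50
Green: 10×2 + 6×4 + 5×2 + 5×3 + 5×4 = 89
Pink: 10×4 + 6×1 + 5×1 + 5×4 + 5×0 = 71
Teal: 10×0 + 6×3 + 5×3 + 5×2 + 5×1 = 48

Green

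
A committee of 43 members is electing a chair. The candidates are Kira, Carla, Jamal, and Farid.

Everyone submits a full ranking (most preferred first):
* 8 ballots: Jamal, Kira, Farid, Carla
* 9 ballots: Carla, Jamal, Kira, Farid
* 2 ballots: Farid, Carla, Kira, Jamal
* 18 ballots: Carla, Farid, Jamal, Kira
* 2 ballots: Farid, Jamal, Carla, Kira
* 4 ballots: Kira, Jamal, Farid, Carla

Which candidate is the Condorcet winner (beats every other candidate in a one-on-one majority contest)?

Carla

Carla vs Kira: 31–12
Carla vs Jamal: 29–14
Carla vs Farid: 27–16
Carla beats every other candidate.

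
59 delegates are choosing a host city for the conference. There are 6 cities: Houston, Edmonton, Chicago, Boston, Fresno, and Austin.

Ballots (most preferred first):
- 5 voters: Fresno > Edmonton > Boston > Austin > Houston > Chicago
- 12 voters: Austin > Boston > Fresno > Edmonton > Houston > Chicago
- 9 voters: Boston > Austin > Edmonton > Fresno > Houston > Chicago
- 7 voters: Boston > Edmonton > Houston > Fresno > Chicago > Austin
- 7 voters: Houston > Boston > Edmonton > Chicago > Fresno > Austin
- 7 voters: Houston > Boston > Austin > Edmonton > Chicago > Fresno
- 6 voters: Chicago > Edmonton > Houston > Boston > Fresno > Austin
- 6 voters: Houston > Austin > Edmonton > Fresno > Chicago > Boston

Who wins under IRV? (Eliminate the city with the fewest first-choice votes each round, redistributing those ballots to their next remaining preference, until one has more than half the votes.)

Boston

Round 1: Houston 20, Edmonton 0, Chicago 6, Boston 16, Fresno 5, Austin 12. Edmonton eliminated.
Round 2: Houston 20, Chicago 6, Boston 16, Fresno 5, Austin 12. Fresno eliminated.
Round 3: Houston 20, Chicago 6, Boston 21, Austin 12. Chicago eliminated.
Round 4: Houston 26, Boston 21, Austin 12. Austin eliminated.
Round 5: Houston 26, Boston 33. Boston has a majority (≥30).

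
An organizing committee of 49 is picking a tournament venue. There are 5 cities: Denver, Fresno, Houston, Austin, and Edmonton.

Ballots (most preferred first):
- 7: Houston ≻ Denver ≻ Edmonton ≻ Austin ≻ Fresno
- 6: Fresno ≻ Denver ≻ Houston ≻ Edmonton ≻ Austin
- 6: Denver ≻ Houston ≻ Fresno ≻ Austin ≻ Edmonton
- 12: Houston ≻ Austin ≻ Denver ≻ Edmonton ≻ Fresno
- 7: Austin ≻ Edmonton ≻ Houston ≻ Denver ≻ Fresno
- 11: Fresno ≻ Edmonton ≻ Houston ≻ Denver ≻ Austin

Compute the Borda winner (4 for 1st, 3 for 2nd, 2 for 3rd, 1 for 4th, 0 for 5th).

Houston

Denver: 7×3 + 6×3 + 6×4 + 12×2 + 7×1 + 11×1 = 105
Fresno: 7×0 + 6×4 + 6×2 + 12×0 + 7×0 + 11×4 = 80
Houston: 7×4 + 6×2 + 6×3 + 12×4 + 7×2 + 11×2 = 142
Austin: 7×1 + 6×0 + 6×1 + 12×3 + 7×4 + 11×0 = 77
Edmonton: 7×2 + 6×1 + 6×0 + 12×1 + 7×3 + 11×3 = 86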